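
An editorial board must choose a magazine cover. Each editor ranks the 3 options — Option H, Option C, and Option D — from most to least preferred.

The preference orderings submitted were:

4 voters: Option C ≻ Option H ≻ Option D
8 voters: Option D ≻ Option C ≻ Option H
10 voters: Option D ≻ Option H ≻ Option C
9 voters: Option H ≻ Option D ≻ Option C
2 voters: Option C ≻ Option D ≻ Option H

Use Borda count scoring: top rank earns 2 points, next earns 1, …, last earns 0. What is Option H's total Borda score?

Borda scores:
  Option H: 4·1 + 8·0 + 10·1 + 9·2 + 2·0 = 32
  Option C: 4·2 + 8·1 + 10·0 + 9·0 + 2·2 = 20
  Option D: 4·0 + 8·2 + 10·2 + 9·1 + 2·1 = 47

32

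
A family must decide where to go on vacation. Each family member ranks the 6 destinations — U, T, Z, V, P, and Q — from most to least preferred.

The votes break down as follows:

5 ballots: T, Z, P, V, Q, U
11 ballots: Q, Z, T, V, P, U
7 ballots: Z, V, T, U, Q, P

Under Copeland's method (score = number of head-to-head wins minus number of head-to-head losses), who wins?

Pairwise results:
  U vs T: T wins 23–0.
  U vs Z: Z wins 23–0.
  U vs V: V wins 23–0.
  U vs P: P wins 16–7.
  U vs Q: Q wins 16–7.
  T vs Z: Z wins 18–5.
  T vs V: T wins 16–7.
  T vs P: T wins 23–0.
  T vs Q: T wins 12–11.
  Z vs V: Z wins 23–0.
  Z vs P: Z wins 23–0.
  Z vs Q: Z wins 12–11.
  V vs P: V wins 18–5.
  V vs Q: V wins 12–11.
  P vs Q: Q wins 18–5.
Copeland scores (wins − losses):
  U: 0 − 5 = -5
  T: 4 − 1 = 3
  Z: 5 − 0 = 5
  V: 3 − 2 = 1
  P: 1 − 4 = -3
  Q: 2 − 3 = -1
Z has the best Copeland score.

Z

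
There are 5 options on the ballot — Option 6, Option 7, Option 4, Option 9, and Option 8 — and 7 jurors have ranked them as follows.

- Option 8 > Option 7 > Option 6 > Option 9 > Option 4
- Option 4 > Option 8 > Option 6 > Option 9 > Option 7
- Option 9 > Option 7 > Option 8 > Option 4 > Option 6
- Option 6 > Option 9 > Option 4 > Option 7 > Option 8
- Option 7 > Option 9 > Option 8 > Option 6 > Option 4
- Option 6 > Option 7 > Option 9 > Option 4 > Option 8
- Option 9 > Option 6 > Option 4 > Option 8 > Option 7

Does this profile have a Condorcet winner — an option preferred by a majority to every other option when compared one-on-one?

No

Head-to-head results (7 voters total):
Option 6 vs Option 7: Option 6 wins 4–3.
Option 6 vs Option 4: Option 6 wins 5–2.
Option 6 vs Option 9: Option 6 wins 4–3.
Option 6 vs Option 8: Option 8 wins 4–3.
Option 7 vs Option 4: Option 7 wins 4–3.
Option 7 vs Option 9: Option 9 wins 4–3.
Option 7 vs Option 8: Option 7 wins 4–3.
Option 4 vs Option 9: Option 9 wins 6–1.
Option 4 vs Option 8: Option 4 wins 4–3.
Option 9 vs Option 8: Option 9 wins 5–2.
No candidate beats all others: Option 6 beats Option 7 beats Option 8 beats Option 6, a majority cycle.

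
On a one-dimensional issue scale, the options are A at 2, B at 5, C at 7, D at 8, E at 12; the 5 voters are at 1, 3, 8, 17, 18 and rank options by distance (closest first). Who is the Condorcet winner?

With single-peaked preferences on a line, the Condorcet winner is the candidate closest to the median voter.
The median voter (position 8) is closest to D at 8.
Check: D vs B — voters closer to D: 3 of 5.

D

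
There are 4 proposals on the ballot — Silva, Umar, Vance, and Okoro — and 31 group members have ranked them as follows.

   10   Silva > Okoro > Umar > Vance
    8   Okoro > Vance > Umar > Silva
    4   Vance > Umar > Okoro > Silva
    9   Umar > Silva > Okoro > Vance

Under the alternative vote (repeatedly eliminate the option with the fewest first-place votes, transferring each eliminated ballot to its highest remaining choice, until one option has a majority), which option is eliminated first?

Round 1: Silva 10, Umar 9, Okoro 8, Vance 4. Vance has the fewest and is eliminated.
Round 2: Umar 13, Silva 10, Okoro 8. Okoro has the fewest and is eliminated.
Round 3: Umar 21, Silva 10. Umar has a majority.

Vance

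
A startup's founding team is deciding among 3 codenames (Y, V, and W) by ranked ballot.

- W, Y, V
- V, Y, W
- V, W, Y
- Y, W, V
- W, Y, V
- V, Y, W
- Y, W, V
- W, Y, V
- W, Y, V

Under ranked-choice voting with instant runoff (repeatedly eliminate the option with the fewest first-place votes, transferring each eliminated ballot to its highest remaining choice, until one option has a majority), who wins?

Round 1: W 4, V 3, Y 2. Y has the fewest and is eliminated.
Round 2: W 6, V 3. W has a majority.

W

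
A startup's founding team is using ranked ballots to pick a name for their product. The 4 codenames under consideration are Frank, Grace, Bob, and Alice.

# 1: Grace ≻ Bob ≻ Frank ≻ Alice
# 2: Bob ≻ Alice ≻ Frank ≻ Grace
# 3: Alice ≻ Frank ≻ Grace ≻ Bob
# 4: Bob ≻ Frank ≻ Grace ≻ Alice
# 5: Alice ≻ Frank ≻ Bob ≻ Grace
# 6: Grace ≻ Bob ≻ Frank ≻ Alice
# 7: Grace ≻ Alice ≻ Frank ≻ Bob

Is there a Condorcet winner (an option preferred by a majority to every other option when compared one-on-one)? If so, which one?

Head-to-head results (7 voters total):
Frank vs Grace: Frank wins 4–3.
Frank vs Bob: Bob wins 4–3.
Frank vs Alice: Alice wins 4–3.
Grace vs Bob: Grace wins 4–3.
Grace vs Alice: Grace wins 4–3.
Bob vs Alice: Bob wins 4–3.
No candidate beats all others: Frank beats Grace beats Bob beats Frank, a majority cycle.

None — there is no Condorcet winner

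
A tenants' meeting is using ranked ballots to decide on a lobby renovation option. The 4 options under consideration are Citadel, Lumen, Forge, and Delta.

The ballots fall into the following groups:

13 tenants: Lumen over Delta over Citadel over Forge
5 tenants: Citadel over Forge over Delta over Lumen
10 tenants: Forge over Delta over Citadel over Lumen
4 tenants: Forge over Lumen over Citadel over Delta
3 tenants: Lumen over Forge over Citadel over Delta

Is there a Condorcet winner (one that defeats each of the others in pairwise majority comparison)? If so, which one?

Head-to-head results (35 voters total):
Citadel vs Lumen: Lumen wins 20–15.
Citadel vs Forge: Citadel wins 18–17.
Citadel vs Delta: Delta wins 23–12.
Lumen vs Forge: Forge wins 19–16.
Lumen vs Delta: Lumen wins 20–15.
Forge vs Delta: Forge wins 22–13.
No candidate beats all others: Citadel beats Forge beats Lumen beats Citadel, a majority cycle.

There is no Condorcet winner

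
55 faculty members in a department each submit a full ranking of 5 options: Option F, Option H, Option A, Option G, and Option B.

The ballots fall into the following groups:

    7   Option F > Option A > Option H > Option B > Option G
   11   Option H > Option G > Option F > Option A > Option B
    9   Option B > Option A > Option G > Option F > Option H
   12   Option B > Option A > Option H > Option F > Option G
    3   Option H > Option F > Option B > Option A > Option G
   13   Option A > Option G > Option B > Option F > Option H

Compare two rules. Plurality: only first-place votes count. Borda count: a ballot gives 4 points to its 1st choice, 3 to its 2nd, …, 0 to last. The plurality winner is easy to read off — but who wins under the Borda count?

Option A

Plurality first-place counts: Option F 7, Option H 14, Option A 13, Option G 0, Option B 21 → Option B.
Borda totals: Option F 93, Option H 94, Option A 150, Option G 90, Option B 123 → Option A.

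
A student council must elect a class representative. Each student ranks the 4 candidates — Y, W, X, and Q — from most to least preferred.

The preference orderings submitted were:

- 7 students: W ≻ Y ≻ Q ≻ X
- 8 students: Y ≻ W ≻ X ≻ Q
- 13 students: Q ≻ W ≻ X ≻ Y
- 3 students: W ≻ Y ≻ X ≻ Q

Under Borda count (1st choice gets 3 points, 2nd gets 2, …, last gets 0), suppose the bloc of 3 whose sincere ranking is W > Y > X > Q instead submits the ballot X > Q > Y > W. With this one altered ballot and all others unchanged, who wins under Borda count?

Borda totals with the altered ballot: Y 41, W 63, X 30, Q 52.
The winner is unchanged: still W.

W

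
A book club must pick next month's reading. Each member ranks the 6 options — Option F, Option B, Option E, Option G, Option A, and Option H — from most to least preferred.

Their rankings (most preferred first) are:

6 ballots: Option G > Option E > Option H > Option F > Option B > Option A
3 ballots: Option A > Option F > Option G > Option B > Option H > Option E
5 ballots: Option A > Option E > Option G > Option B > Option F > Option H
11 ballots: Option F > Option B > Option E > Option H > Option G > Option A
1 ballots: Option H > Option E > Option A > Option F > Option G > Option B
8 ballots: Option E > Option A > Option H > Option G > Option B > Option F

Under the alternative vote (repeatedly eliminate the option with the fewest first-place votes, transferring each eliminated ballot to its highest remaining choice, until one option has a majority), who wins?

Round 1: Option F 11, Option E 8, Option A 8, Option G 6, Option H 1, Option B 0. Option B has the fewest and is eliminated.
Round 2: Option F 11, Option E 8, Option A 8, Option G 6, Option H 1. Option H has the fewest and is eliminated.
Round 3: Option F 11, Option E 9, Option A 8, Option G 6. Option G has the fewest and is eliminated.
Round 4: Option E 15, Option F 11, Option A 8. Option A has the fewest and is eliminated.
Round 5: Option E 20, Option F 14. Option E has a majority.

Option E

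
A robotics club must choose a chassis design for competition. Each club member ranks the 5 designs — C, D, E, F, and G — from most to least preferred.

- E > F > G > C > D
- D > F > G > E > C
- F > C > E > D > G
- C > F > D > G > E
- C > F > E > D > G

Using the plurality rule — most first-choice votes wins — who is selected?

First-place vote totals:
  C: 2
  D: 1
  E: 1
  F: 1
  G: 0
C has the most first-place votes.

C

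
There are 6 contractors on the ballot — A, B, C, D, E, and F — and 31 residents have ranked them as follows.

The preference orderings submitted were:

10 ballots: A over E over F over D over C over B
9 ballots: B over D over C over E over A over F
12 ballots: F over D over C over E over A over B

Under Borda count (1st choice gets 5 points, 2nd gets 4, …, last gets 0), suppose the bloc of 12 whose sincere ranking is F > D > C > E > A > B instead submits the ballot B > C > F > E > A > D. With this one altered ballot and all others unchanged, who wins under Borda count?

Borda totals with the altered ballot: A 71, B 105, C 85, D 56, E 82, F 66.
The switch changes the winner from D to B.

B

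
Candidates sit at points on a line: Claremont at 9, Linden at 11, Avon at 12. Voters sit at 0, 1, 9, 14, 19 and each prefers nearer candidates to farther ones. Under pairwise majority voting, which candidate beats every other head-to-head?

Claremont

With single-peaked preferences on a line, the Condorcet winner is the candidate closest to the median voter.
The median voter (position 9) is closest to Claremont at 9.
Check: Claremont vs Linden — voters closer to Claremont: 3 of 5.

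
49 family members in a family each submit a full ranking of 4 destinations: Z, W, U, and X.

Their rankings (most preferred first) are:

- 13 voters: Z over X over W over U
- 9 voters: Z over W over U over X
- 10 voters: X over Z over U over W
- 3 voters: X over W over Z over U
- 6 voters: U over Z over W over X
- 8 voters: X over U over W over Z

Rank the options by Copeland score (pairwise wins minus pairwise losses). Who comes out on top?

Pairwise results:
  Z vs W: Z wins 38–11.
  Z vs U: Z wins 35–14.
  Z vs X: Z wins 28–21.
  W vs U: W wins 25–24.
  W vs X: X wins 34–15.
  U vs X: X wins 34–15.
Copeland scores (wins − losses):
  Z: 3 − 0 = 3
  W: 1 − 2 = -1
  U: 0 − 3 = -3
  X: 2 − 1 = 1
Z has the best Copeland score.

Z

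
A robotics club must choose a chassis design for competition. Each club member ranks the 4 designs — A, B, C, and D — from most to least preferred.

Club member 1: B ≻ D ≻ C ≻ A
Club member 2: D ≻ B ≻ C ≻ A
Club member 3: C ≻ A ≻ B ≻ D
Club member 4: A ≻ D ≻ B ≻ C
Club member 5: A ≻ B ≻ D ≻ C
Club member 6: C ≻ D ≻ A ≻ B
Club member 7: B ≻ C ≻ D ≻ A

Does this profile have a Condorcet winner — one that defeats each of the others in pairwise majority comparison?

No

Head-to-head results (7 voters total):
A vs B: A wins 4–3.
A vs C: C wins 5–2.
A vs D: D wins 4–3.
B vs C: B wins 5–2.
B vs D: B wins 4–3.
C vs D: D wins 4–3.
No candidate beats all others: A beats B beats C beats A, a majority cycle.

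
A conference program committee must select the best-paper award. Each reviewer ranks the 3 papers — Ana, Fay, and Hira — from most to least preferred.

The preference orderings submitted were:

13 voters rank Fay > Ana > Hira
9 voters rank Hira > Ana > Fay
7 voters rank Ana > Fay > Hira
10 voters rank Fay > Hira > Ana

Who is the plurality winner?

Fay

First-place vote totals:
  Ana: 7
  Fay: 23
  Hira: 9
Fay has the most first-place votes.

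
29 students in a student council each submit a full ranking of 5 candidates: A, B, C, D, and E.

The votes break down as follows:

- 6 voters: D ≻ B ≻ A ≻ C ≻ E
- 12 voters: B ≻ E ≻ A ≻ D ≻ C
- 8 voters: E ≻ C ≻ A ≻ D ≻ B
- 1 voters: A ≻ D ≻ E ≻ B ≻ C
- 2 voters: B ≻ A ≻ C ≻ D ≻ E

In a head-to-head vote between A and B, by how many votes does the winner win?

Ballots ranking A above B: 8+1 = 9.
Ballots ranking B above A: 6+12+2 = 20.
B wins 20–9, a margin of 11.

11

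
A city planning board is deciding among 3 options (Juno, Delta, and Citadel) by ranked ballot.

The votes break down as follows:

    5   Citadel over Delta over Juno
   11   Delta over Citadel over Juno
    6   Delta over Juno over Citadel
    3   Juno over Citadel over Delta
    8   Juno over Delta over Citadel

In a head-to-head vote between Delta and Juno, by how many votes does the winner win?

Ballots ranking Delta above Juno: 5+11+6 = 22.
Ballots ranking Juno above Delta: 3+8 = 11.
Delta wins 22–11, a margin of 11.

11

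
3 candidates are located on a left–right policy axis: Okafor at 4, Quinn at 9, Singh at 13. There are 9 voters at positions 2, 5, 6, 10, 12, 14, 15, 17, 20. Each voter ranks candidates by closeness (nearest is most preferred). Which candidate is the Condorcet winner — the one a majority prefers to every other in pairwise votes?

Singh

With single-peaked preferences on a line, the Condorcet winner is the candidate closest to the median voter.
The median voter (position 12) is closest to Singh at 13.
Check: Singh vs Quinn — voters closer to Singh: 5 of 9.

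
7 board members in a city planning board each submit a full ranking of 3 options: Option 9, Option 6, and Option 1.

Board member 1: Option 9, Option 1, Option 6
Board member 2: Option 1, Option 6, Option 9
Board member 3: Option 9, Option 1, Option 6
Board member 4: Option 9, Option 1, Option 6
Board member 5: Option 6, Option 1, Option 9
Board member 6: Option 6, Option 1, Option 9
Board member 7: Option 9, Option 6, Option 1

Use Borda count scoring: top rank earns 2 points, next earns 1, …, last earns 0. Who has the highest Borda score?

Borda scores:
  Option 9: 2 + 0 + 2 + 2 + 0 + 0 + 2 = 8
  Option 6: 0 + 1 + 0 + 0 + 2 + 2 + 1 = 6
  Option 1: 1 + 2 + 1 + 1 + 1 + 1 + 0 = 7
Option 9 has the highest total.

Option 9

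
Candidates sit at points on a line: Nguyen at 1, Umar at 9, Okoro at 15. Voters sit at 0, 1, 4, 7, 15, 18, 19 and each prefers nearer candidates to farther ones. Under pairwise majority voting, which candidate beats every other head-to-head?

With single-peaked preferences on a line, the Condorcet winner is the candidate closest to the median voter.
The median voter (position 7) is closest to Umar at 9.
Check: Umar vs Nguyen — voters closer to Umar: 4 of 7.

Umar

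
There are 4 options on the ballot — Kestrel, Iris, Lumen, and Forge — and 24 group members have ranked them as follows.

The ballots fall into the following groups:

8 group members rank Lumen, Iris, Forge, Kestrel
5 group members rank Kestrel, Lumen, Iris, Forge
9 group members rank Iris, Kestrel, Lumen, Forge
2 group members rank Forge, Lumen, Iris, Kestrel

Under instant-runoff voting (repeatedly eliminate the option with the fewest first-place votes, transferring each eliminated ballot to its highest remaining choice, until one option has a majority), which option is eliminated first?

Round 1: Iris 9, Lumen 8, Kestrel 5, Forge 2. Forge has the fewest and is eliminated.
Round 2: Lumen 10, Iris 9, Kestrel 5. Kestrel has the fewest and is eliminated.
Round 3: Lumen 15, Iris 9. Lumen has a majority.

Forge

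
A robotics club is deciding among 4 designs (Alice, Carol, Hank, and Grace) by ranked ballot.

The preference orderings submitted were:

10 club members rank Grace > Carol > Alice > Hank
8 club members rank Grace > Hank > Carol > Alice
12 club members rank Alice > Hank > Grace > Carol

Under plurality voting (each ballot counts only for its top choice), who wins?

Grace

First-place vote totals:
  Alice: 12
  Carol: 0
  Hank: 0
  Grace: 18
Grace has the most first-place votes.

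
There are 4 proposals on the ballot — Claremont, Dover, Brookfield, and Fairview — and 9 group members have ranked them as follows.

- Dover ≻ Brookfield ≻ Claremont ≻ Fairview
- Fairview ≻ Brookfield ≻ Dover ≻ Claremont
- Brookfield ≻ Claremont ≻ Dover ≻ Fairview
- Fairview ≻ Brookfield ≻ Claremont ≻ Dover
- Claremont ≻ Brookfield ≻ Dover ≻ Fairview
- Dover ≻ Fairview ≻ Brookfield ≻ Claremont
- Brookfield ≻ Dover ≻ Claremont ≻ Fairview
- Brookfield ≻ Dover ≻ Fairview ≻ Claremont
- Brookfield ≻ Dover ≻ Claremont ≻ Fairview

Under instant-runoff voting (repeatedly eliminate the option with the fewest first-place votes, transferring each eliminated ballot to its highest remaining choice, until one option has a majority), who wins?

Brookfield

Round 1: Brookfield 4, Dover 2, Fairview 2, Claremont 1. Claremont has the fewest and is eliminated.
Round 2: Brookfield 5, Dover 2, Fairview 2. Brookfield has a majority.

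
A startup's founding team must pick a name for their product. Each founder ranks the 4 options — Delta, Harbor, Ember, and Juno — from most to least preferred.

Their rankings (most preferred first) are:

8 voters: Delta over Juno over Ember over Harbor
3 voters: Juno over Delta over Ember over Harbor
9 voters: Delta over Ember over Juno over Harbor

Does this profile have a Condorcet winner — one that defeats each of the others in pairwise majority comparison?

Head-to-head results (20 voters total):
Delta vs Harbor: Delta wins 20–0.
Delta vs Ember: Delta wins 20–0.
Delta vs Juno: Delta wins 17–3.
Harbor vs Ember: Ember wins 20–0.
Harbor vs Juno: Juno wins 20–0.
Ember vs Juno: Juno wins 11–9.
Delta beats each rival — Harbor (20–0), Ember (20–0), Juno (17–3) — so Delta is the Condorcet winner.

Yes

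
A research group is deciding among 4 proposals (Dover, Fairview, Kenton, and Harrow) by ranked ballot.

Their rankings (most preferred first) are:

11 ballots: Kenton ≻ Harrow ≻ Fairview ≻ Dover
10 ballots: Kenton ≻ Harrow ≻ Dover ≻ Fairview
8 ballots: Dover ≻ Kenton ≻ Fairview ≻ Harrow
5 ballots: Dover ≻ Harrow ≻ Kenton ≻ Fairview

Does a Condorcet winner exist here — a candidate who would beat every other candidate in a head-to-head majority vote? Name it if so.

Kenton

Head-to-head results (34 voters total):
Dover vs Fairview: Dover wins 23–11.
Dover vs Kenton: Kenton wins 21–13.
Dover vs Harrow: Harrow wins 21–13.
Fairview vs Kenton: Kenton wins 34–0.
Fairview vs Harrow: Harrow wins 26–8.
Kenton vs Harrow: Kenton wins 29–5.
Kenton beats each rival — Dover (21–13), Fairview (34–0), Harrow (29–5) — so Kenton is the Condorcet winner.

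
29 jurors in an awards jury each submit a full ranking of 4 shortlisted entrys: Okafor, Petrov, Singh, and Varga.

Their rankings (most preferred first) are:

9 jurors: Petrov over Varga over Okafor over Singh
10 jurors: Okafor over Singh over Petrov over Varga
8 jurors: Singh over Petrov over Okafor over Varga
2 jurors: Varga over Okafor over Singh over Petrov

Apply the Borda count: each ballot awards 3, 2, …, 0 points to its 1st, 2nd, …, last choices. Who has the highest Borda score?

Petrov

Borda scores:
  Okafor: 9·1 + 10·3 + 8·1 + 2·2 = 51
  Petrov: 9·3 + 10·1 + 8·2 + 2·0 = 53
  Singh: 9·0 + 10·2 + 8·3 + 2·1 = 46
  Varga: 9·2 + 10·0 + 8·0 + 2·3 = 24
Petrov has the highest total.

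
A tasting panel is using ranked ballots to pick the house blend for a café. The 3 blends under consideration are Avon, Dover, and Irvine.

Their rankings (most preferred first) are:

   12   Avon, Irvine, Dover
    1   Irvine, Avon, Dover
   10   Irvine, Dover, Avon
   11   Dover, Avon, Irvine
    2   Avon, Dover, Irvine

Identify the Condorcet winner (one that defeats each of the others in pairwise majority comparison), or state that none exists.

There is no Condorcet winner

Head-to-head results (36 voters total):
Avon vs Dover: Dover wins 21–15.
Avon vs Irvine: Avon wins 25–11.
Dover vs Irvine: Irvine wins 23–13.
No candidate beats all others: Avon beats Irvine beats Dover beats Avon, a majority cycle.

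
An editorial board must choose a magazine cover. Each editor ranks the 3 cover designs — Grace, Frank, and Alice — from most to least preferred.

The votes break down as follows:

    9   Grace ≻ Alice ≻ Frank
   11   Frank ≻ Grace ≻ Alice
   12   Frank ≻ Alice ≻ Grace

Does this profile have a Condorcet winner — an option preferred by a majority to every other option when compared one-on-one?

Yes

Head-to-head results (32 voters total):
Grace vs Frank: Frank wins 23–9.
Grace vs Alice: Grace wins 20–12.
Frank vs Alice: Frank wins 23–9.
Frank beats each rival — Grace (23–9), Alice (23–9) — so Frank is the Condorcet winner.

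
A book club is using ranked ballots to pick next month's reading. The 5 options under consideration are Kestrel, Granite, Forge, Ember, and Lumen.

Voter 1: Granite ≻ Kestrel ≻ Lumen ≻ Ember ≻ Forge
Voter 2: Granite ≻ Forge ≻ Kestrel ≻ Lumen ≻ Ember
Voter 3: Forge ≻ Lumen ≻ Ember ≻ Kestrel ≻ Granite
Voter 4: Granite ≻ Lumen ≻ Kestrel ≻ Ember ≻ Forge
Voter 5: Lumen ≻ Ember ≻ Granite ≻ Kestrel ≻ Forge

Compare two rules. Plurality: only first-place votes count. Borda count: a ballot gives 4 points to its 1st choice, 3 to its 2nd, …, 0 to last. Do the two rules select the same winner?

Yes

Plurality first-place counts: Kestrel 0, Granite 3, Forge 1, Ember 0, Lumen 1 → Granite.
Borda totals: Kestrel 9, Granite 14, Forge 7, Ember 7, Lumen 13 → Granite.
The two rules agree on Granite.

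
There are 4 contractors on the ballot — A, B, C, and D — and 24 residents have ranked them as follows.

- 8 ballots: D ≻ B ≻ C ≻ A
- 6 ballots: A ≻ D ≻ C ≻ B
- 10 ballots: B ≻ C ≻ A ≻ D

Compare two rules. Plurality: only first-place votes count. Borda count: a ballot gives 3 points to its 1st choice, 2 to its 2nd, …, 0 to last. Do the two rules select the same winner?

Plurality first-place counts: A 6, B 10, C 0, D 8 → B.
Borda totals: A 28, B 46, C 34, D 36 → B.
The two rules agree on B.

Yes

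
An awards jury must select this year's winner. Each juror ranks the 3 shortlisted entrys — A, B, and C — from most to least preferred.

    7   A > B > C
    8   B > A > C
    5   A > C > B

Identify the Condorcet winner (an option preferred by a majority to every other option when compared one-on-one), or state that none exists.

Head-to-head results (20 voters total):
A vs B: A wins 12–8.
A vs C: A wins 20–0.
B vs C: B wins 15–5.
A beats each rival — B (12–8), C (20–0) — so A is the Condorcet winner.

A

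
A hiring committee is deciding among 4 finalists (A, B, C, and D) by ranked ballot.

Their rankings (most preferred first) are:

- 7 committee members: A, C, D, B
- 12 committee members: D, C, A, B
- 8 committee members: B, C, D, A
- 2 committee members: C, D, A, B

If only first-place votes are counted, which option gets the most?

D

First-place vote totals:
  A: 7
  B: 8
  C: 2
  D: 12
D has the most first-place votes.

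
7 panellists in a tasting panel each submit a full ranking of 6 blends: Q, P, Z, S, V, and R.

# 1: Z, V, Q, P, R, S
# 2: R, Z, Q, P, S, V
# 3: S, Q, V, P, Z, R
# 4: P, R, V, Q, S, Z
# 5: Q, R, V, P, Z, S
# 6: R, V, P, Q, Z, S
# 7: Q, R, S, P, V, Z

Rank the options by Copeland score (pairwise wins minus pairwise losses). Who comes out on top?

Pairwise results:
  Q vs P: Q wins 5–2.
  Q vs Z: Q wins 5–2.
  Q vs S: Q wins 6–1.
  Q vs V: Q wins 4–3.
  Q vs R: Q wins 4–3.
  P vs Z: P wins 5–2.
  P vs S: P wins 5–2.
  P vs V: V wins 4–3.
  P vs R: R wins 4–3.
  Z vs S: Z wins 4–3.
  Z vs V: V wins 5–2.
  Z vs R: R wins 5–2.
  S vs V: V wins 4–3.
  S vs R: R wins 6–1.
  V vs R: R wins 5–2.
Copeland scores (wins − losses):
  Q: 5 − 0 = 5
  P: 2 − 3 = -1
  Z: 1 − 4 = -3
  S: 0 − 5 = -5
  V: 3 − 2 = 1
  R: 4 − 1 = 3
Q has the best Copeland score.

Q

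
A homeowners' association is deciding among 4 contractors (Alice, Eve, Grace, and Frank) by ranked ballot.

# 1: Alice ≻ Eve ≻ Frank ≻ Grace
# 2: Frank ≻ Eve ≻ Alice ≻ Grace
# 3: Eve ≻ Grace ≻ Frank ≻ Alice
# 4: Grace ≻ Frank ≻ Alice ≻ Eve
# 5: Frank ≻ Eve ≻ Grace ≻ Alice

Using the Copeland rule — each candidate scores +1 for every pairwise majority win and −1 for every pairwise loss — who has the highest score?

Frank

Pairwise results:
  Alice vs Eve: Eve wins 3–2.
  Alice vs Grace: Grace wins 3–2.
  Alice vs Frank: Frank wins 4–1.
  Eve vs Grace: Eve wins 4–1.
  Eve vs Frank: Frank wins 3–2.
  Grace vs Frank: Frank wins 3–2.
Copeland scores (wins − losses):
  Alice: 0 − 3 = -3
  Eve: 2 − 1 = 1
  Grace: 1 − 2 = -1
  Frank: 3 − 0 = 3
Frank has the best Copeland score.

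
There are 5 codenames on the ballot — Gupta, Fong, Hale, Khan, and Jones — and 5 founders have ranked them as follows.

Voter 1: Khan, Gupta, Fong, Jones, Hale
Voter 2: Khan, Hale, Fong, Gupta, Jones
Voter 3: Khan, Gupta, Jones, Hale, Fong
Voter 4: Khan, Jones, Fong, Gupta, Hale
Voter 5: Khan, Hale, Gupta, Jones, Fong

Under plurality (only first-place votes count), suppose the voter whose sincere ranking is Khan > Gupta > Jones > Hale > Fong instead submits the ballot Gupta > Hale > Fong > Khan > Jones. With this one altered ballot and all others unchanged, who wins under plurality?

Khan

First-place totals with the altered ballot: Gupta 1, Fong 0, Hale 0, Khan 4, Jones 0.
The winner is unchanged: still Khan.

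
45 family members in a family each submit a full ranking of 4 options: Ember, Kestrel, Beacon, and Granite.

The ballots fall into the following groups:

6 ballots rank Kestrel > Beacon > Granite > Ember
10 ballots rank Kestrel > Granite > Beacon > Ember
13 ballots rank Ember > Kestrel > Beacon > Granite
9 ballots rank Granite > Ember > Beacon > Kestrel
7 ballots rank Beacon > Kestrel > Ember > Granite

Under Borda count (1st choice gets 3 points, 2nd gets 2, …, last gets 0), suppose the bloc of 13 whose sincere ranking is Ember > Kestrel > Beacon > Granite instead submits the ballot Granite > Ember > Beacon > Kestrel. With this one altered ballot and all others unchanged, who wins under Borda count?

Borda totals with the altered ballot: Ember 51, Kestrel 62, Beacon 65, Granite 92.
The switch changes the winner from Kestrel to Granite.

Granite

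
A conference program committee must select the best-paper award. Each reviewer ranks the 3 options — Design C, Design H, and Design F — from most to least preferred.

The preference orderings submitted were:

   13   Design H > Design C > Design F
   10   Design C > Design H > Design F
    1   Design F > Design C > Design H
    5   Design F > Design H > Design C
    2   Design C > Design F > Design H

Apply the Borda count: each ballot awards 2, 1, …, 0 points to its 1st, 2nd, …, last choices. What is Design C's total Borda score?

Borda scores:
  Design C: 13·1 + 10·2 + 1 + 5·0 + 2·2 = 38
  Design H: 13·2 + 10·1 + 0 + 5·1 + 2·0 = 41
  Design F: 13·0 + 10·0 + 2 + 5·2 + 2·1 = 14

38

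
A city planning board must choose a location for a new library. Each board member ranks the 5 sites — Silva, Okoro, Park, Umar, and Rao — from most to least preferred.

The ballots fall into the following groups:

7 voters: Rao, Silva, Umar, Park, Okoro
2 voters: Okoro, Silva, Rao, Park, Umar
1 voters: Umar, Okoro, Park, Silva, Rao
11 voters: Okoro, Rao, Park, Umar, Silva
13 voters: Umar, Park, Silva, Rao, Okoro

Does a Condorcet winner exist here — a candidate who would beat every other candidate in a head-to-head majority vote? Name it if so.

Head-to-head results (34 voters total):
Silva vs Okoro: Silva wins 20–14.
Silva vs Park: Park wins 25–9.
Silva vs Umar: Umar wins 25–9.
Silva vs Rao: Rao wins 18–16.
Okoro vs Park: Park wins 20–14.
Okoro vs Umar: Umar wins 21–13.
Okoro vs Rao: Rao wins 20–14.
Park vs Umar: Umar wins 21–13.
Park vs Rao: Rao wins 20–14.
Umar vs Rao: Rao wins 20–14.
Rao beats each rival — Silva (18–16), Okoro (20–14), Park (20–14), Umar (20–14) — so Rao is the Condorcet winner.

Rao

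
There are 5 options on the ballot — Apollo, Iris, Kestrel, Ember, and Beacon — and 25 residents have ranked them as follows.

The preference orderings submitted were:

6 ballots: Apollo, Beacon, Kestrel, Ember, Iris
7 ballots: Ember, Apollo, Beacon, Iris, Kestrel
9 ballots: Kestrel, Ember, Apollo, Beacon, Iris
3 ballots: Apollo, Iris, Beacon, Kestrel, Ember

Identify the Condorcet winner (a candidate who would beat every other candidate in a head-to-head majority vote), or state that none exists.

None — there is no Condorcet winner

Head-to-head results (25 voters total):
Apollo vs Iris: Apollo wins 25–0.
Apollo vs Kestrel: Apollo wins 16–9.
Apollo vs Ember: Ember wins 16–9.
Apollo vs Beacon: Apollo wins 25–0.
Iris vs Kestrel: Kestrel wins 15–10.
Iris vs Ember: Ember wins 22–3.
Iris vs Beacon: Beacon wins 22–3.
Kestrel vs Ember: Kestrel wins 18–7.
Kestrel vs Beacon: Beacon wins 16–9.
Ember vs Beacon: Ember wins 16–9.
No candidate beats all others: Apollo beats Kestrel beats Ember beats Apollo, a majority cycle.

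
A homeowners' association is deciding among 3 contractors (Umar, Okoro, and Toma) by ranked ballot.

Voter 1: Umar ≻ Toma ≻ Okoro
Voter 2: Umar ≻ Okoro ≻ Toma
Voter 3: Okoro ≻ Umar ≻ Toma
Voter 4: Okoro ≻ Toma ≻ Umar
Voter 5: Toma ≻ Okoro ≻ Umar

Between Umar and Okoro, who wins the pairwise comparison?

Ballots ranking Umar above Okoro: 2.
Ballots ranking Okoro above Umar: 3.
Okoro wins the head-to-head, 3–2.

Okoro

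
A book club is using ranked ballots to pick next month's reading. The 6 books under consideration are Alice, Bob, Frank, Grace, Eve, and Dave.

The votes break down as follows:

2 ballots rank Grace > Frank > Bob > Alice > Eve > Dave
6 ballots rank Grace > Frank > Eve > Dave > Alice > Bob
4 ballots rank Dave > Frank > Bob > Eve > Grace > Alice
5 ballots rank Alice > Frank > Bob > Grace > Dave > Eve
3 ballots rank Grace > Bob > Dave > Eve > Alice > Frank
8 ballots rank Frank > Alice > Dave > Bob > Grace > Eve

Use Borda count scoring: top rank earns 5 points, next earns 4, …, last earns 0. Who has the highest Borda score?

Frank

Borda scores:
  Alice: 2·2 + 6·1 + 4·0 + 5·5 + 3·1 + 8·4 = 70
  Bob: 2·3 + 6·0 + 4·3 + 5·3 + 3·4 + 8·2 = 61
  Frank: 2·4 + 6·4 + 4·4 + 5·4 + 3·0 + 8·5 = 108
  Grace: 2·5 + 6·5 + 4·1 + 5·2 + 3·5 + 8·1 = 77
  Eve: 2·1 + 6·3 + 4·2 + 5·0 + 3·2 + 8·0 = 34
  Dave: 2·0 + 6·2 + 4·5 + 5·1 + 3·3 + 8·3 = 70
Frank has the highest total.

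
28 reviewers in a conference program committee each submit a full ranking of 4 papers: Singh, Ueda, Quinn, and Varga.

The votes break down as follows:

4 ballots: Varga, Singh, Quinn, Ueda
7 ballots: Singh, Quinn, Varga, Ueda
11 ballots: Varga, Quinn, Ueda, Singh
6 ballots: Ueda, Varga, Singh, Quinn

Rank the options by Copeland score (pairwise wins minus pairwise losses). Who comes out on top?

Varga

Pairwise results:
  Singh vs Ueda: Ueda wins 17–11.
  Singh vs Quinn: Singh wins 17–11.
  Singh vs Varga: Varga wins 21–7.
  Ueda vs Quinn: Quinn wins 22–6.
  Ueda vs Varga: Varga wins 22–6.
  Quinn vs Varga: Varga wins 21–7.
Copeland scores (wins − losses):
  Singh: 1 − 2 = -1
  Ueda: 1 − 2 = -1
  Quinn: 1 − 2 = -1
  Varga: 3 − 0 = 3
Varga has the best Copeland score.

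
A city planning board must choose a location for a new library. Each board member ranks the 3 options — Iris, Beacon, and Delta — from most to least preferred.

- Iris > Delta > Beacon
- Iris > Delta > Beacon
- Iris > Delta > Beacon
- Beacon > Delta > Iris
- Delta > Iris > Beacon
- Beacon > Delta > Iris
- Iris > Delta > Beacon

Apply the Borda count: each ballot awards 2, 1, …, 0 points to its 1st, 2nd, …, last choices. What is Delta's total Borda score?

8

Borda scores:
  Iris: 2 + 2 + 2 + 0 + 1 + 0 + 2 = 9
  Beacon: 0 + 0 + 0 + 2 + 0 + 2 + 0 = 4
  Delta: 1 + 1 + 1 + 1 + 2 + 1 + 1 = 8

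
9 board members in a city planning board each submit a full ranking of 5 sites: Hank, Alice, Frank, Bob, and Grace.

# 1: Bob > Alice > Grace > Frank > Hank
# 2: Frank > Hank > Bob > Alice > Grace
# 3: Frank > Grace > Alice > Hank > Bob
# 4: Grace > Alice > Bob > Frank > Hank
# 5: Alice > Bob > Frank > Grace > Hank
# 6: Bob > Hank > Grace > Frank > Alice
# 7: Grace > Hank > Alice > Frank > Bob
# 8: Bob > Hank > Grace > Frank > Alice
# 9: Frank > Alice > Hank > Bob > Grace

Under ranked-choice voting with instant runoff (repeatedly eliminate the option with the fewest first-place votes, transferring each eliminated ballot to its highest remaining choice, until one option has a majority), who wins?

Bob

Round 1: Frank 3, Bob 3, Grace 2, Alice 1, Hank 0. Hank has the fewest and is eliminated.
Round 2: Frank 3, Bob 3, Grace 2, Alice 1. Alice has the fewest and is eliminated.
Round 3: Bob 4, Frank 3, Grace 2. Grace has the fewest and is eliminated.
Round 4: Bob 5, Frank 4. Bob has a majority.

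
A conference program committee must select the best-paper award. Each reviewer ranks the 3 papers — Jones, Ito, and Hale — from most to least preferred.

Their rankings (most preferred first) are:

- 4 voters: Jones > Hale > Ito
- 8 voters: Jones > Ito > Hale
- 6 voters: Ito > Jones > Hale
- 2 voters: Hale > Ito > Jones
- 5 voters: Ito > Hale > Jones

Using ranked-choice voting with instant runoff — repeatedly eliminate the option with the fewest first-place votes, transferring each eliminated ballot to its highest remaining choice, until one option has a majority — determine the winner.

Ito

Round 1: Jones 12, Ito 11, Hale 2. Hale has the fewest and is eliminated.
Round 2: Ito 13, Jones 12. Ito has a majority.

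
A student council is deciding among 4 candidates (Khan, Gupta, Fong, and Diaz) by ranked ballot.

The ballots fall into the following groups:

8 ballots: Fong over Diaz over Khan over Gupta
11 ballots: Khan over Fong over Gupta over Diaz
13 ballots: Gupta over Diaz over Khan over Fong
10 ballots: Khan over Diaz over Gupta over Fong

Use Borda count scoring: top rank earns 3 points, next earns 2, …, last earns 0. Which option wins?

Khan

Borda scores:
  Khan: 8·1 + 11·3 + 13·1 + 10·3 = 84
  Gupta: 8·0 + 11·1 + 13·3 + 10·1 = 60
  Fong: 8·3 + 11·2 + 13·0 + 10·0 = 46
  Diaz: 8·2 + 11·0 + 13·2 + 10·2 = 62
Khan has the highest total.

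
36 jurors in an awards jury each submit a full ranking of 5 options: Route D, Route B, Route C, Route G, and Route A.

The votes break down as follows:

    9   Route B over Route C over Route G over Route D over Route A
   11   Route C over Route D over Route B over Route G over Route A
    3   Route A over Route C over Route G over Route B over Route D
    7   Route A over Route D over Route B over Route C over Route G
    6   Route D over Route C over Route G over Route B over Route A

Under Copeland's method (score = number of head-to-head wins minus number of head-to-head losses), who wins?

Pairwise results:
  Route D vs Route B: Route D wins 24–12.
  Route D vs Route C: Route C wins 23–13.
  Route D vs Route G: Route D wins 24–12.
  Route D vs Route A: Route D wins 26–10.
  Route B vs Route C: Route C wins 20–16.
  Route B vs Route G: Route B wins 27–9.
  Route B vs Route A: Route B wins 26–10.
  Route C vs Route G: Route C wins 36–0.
  Route C vs Route A: Route C wins 26–10.
  Route G vs Route A: Route G wins 26–10.
Copeland scores (wins − losses):
  Route D: 3 − 1 = 2
  Route B: 2 − 2 = 0
  Route C: 4 − 0 = 4
  Route G: 1 − 3 = -2
  Route A: 0 − 4 = -4
Route C has the best Copeland score.

Route C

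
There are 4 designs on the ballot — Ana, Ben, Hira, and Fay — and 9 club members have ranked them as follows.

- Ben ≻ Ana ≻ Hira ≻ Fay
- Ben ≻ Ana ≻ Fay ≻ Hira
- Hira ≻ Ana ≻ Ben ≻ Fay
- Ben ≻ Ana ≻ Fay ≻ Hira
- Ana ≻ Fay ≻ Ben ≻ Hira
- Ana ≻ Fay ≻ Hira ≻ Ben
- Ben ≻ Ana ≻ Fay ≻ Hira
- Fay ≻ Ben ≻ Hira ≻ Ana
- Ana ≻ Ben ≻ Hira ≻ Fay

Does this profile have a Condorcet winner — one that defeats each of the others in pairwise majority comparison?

Yes

Head-to-head results (9 voters total):
Ana vs Ben: Ben wins 5–4.
Ana vs Hira: Ana wins 7–2.
Ana vs Fay: Ana wins 8–1.
Ben vs Hira: Ben wins 7–2.
Ben vs Fay: Ben wins 6–3.
Hira vs Fay: Fay wins 6–3.
Ben beats each rival — Ana (5–4), Hira (7–2), Fay (6–3) — so Ben is the Condorcet winner.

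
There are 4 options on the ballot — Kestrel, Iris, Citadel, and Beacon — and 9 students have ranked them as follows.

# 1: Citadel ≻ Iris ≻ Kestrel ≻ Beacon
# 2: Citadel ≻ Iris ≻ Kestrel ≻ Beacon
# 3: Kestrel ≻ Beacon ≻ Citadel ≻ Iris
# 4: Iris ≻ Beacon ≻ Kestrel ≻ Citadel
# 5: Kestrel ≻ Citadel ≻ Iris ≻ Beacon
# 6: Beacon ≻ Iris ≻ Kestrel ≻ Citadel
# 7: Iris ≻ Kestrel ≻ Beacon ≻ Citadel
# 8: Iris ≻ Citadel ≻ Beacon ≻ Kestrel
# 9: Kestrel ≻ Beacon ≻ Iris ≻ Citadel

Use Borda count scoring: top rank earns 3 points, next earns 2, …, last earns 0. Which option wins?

Iris

Borda scores:
  Kestrel: 1 + 1 + 3 + 1 + 3 + 1 + 2 + 0 + 3 = 15
  Iris: 2 + 2 + 0 + 3 + 1 + 2 + 3 + 3 + 1 = 17
  Citadel: 3 + 3 + 1 + 0 + 2 + 0 + 0 + 2 + 0 = 11
  Beacon: 0 + 0 + 2 + 2 + 0 + 3 + 1 + 1 + 2 = 11
Iris has the highest total.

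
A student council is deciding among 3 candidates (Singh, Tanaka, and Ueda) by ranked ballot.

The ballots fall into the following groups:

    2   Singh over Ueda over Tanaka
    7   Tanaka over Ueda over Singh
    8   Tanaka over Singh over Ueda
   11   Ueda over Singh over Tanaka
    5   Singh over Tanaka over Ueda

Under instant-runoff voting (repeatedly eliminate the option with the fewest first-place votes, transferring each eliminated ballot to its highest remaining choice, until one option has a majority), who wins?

Round 1: Tanaka 15, Ueda 11, Singh 7. Singh has the fewest and is eliminated.
Round 2: Tanaka 20, Ueda 13. Tanaka has a majority.

Tanaka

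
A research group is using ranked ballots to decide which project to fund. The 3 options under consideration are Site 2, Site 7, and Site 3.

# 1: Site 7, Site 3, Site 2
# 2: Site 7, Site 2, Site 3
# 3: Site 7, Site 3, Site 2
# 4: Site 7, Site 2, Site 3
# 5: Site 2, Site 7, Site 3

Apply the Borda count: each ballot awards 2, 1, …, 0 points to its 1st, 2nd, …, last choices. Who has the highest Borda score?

Site 7

Borda scores:
  Site 2: 0 + 1 + 0 + 1 + 2 = 4
  Site 7: 2 + 2 + 2 + 2 + 1 = 9
  Site 3: 1 + 0 + 1 + 0 + 0 = 2
Site 7 has the highest total.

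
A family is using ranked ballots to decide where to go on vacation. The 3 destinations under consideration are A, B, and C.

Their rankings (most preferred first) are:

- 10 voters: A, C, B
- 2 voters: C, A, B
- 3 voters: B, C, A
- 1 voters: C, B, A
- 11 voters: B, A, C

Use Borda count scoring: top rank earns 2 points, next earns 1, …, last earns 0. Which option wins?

Borda scores:
  A: 10·2 + 2·1 + 3·0 + 0 + 11·1 = 33
  B: 10·0 + 2·0 + 3·2 + 1 + 11·2 = 29
  C: 10·1 + 2·2 + 3·1 + 2 + 11·0 = 19
A has the highest total.

A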